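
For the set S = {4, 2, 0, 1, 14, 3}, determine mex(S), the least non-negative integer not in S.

The values 0, 1, 2, 3, 4 are all present; 5 is the first non-negative integer missing from the set.

5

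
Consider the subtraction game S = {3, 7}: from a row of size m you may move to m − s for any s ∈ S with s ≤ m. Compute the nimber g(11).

0

Grundy values for subtraction set {3, 7}:
g(0) = mex{} = 0
g(1) = mex{} = 0
g(2) = mex{} = 0
g(3) = mex{0} = 1
g(4) = mex{0} = 1
g(5) = mex{0} = 1
g(6) = mex{1} = 0
g(7) = mex{0,1} = 2
g(8) = mex{0,1} = 2
g(9) = mex{0} = 1
g(10) = mex{1,2} = 0
g(11) = mex{1,2} = 0
So g(11) = 0.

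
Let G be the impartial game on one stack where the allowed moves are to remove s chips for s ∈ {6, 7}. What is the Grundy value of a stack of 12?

Build the Grundy sequence with g(k) = mex{g(k−s) : s ∈ {6, 7}, s ≤ k}:
g(0) = mex{} = 0
g(1) = mex{} = 0
g(2) = mex{} = 0
g(3) = mex{} = 0
g(4) = mex{} = 0
g(5) = mex{} = 0
g(6) = mex{0} = 1
g(7) = mex{0} = 1
g(8) = mex{0} = 1
g(9) = mex{0} = 1
g(10) = mex{0} = 1
g(11) = mex{0} = 1
g(12) = mex{0,1} = 2
So g(12) = 2.

2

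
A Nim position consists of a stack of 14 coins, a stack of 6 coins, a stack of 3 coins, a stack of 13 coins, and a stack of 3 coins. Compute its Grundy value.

5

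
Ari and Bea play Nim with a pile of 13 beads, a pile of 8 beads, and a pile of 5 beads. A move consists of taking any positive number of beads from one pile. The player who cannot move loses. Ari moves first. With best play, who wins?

Nim-sum: 13 ^ 8 ^ 5 = 0.
The nim-sum is 0, so this is a P-position: the player to move is in a losing position under optimal play; Ari is about to move from it and so loses — Bea wins.

Bea wins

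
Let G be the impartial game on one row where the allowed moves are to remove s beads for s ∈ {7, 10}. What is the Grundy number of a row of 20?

0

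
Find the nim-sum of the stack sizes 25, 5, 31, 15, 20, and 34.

In binary:
  011001  (25)
  000101  (5)
  011111  (31)
  001111  (15)
  010100  (20)
  100010  (34)
  ------
  111010  (58)

58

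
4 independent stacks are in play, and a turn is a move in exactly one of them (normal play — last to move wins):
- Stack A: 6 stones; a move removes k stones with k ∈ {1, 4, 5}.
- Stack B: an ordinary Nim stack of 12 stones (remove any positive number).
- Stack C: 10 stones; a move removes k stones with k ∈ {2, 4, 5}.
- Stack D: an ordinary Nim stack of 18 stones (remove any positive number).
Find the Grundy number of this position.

For stack A, compute g(0), g(1), … with moves {1, 4, 5}:
k:     0  1  2  3  4  5  6
g(k):  0  1  0  1  2  3  2
So g(6) = 2.
Stack B is a plain Nim stack of size 12, so its Grundy value is 12.
For stack C, compute g(0), g(1), … with moves {2, 4, 5}:
k:     0  1  2  3  4  5  6  7  8  9 10
g(k):  0  0  1  1  2  2  3  0  0  1  1
So g(10) = 1.
Stack D is a plain Nim stack of size 18, so its Grundy value is 18.
By the Sprague-Grundy theorem, the Grundy value of a sum of independent games is the XOR of the component values.
Combined value = 2 XOR 12 XOR 1 XOR 18 = 29.

29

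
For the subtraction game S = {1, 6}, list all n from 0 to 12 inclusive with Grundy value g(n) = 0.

Build the Grundy sequence with g(k) = mex{g(k−s) : s ∈ {1, 6}, s ≤ k}:
k:     0  1  2  3  4  5  6  7  8  9 10 11 12
g(k):  0  1  0  1  0  1  2  0  1  0  1  0  1
The P-positions (g = 0) in 0..12 are 0, 2, 4, 7, 9, 11.

0, 2, 4, 7, 9, 11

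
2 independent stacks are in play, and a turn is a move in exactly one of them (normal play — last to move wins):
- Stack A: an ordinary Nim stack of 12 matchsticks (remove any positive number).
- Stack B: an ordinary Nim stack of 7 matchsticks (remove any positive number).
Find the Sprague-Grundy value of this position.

11

Stack A is a plain Nim stack of size 12, so its Grundy value is 12.
Stack B is a plain Nim stack of size 7, so its Grundy value is 7.
The value of a disjunctive sum is the nim-sum of the parts.
Combined value = 12 XOR 7 = 11.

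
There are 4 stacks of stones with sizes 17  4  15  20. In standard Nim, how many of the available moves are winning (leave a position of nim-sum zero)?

Compute the nim-sum pairwise:
17 XOR 4 = 21
21 XOR 15 = 26
26 XOR 20 = 14
The overall nim-sum is X = 14. A stack of size p has a winning move iff p XOR X < p (reduce it to p XOR X).
  17: 17 XOR 14 = 31 ≥ 17 — no move.
  4: 4 XOR 14 = 10 ≥ 4 — no move.
  15: 15 XOR 14 = 1 < 15 — winning move (to 1).
  20: 20 XOR 14 = 26 ≥ 20 — no move.
That gives 1 winning move.

1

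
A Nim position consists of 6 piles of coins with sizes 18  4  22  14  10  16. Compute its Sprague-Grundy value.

20

Compute the nim-sum pairwise:
18 ⊕ 4 = 22
22 ⊕ 22 = 0
0 ⊕ 14 = 14
14 ⊕ 10 = 4
4 ⊕ 16 = 20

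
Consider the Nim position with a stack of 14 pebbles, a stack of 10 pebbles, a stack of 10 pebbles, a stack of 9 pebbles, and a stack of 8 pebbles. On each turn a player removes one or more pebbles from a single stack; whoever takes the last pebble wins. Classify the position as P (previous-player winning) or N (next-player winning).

N-position

Compute the nim-sum pairwise:
14 ⊕ 10 = 4
4 ⊕ 10 = 14
14 ⊕ 9 = 7
7 ⊕ 8 = 15
The nim-sum is 15 ≠ 0, so this is an N-position: the player to move can win.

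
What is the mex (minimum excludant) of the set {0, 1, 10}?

2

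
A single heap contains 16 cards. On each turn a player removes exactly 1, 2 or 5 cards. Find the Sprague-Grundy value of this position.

Build the Grundy sequence with g(k) = mex{g(k−s) : s ∈ {1, 2, 5}, s ≤ k}:
k:     0  1  2  3  4  5  6  7  8  9 10 11 12 13 14 15 16
g(k):  0  1  2  0  1  2  0  1  2  0  1  2  0  1  2  0  1
So g(16) = 1.

1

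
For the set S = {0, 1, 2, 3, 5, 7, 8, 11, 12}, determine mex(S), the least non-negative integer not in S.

4

The values 0, 1, 2, 3 are all present; 4 is the first non-negative integer missing from the set.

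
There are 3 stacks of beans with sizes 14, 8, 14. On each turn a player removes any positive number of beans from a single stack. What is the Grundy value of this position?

Nim-sum: 14 ^ 8 ^ 14 = 8.

8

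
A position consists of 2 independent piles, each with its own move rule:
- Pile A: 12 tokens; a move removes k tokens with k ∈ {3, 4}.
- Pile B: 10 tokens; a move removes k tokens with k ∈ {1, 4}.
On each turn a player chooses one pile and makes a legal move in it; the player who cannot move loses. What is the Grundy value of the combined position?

1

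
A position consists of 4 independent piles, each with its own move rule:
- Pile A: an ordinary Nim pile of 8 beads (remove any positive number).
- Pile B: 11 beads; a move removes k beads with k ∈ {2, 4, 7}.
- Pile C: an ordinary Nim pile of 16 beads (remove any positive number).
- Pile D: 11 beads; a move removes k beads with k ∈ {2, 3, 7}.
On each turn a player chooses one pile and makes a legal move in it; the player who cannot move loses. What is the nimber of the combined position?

Pile A is a plain Nim pile of size 8, so its Grundy value is 8.
For pile B, compute g(0), g(1), … with moves {2, 4, 7}:
k:     0  1  2  3  4  5  6  7  8  9 10 11
g(k):  0  0  1  1  2  2  0  3  1  0  2  1
So g(11) = 1.
Pile C is a plain Nim pile of size 16, so its Grundy value is 16.
Build the Grundy sequence for pile D with g(k) = mex{g(k−s) : s ∈ {2, 3, 7}, s ≤ k}:
g(0) = mex{} = 0
g(1) = mex{} = 0
g(2) = mex{0} = 1
g(3) = mex{0} = 1
g(4) = mex{0,1} = 2
g(5) = mex{1} = 0
g(6) = mex{1,2} = 0
g(7) = mex{0,2} = 1
g(8) = mex{0} = 1
g(9) = mex{0,1} = 2
g(10) = mex{1} = 0
g(11) = mex{1,2} = 0
So g(11) = 0.
By the Sprague-Grundy theorem, the Grundy value of a sum of independent games is the XOR of the component values.
Combined value = 8 XOR 1 XOR 16 XOR 0 = 25.

25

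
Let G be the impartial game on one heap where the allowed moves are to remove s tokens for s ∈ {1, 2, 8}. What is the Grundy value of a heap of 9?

Compute g(0), g(1), … for moves {1, 2, 8}:
k:     0  1  2  3  4  5  6  7  8  9
g(k):  0  1  2  0  1  2  0  1  2  0
So g(9) = 0.

0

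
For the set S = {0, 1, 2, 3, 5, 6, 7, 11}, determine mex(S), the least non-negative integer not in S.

The values 0, 1, 2, 3 are all present; 4 is the first non-negative integer missing from the set.

4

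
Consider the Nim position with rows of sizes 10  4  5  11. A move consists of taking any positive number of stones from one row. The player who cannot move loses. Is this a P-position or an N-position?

Nim-sum: 10 ^ 4 ^ 5 ^ 11 = 0.
The nim-sum is 0, so this is a P-position: the player to move is in a losing position under optimal play.

P-position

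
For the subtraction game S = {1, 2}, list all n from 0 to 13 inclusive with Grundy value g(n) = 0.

0, 3, 6, 9, 12

Build the Grundy sequence with g(k) = mex{g(k−s) : s ∈ {1, 2}, s ≤ k}:
k:     0  1  2  3  4  5  6  7  8  9 10 11 12 13
g(k):  0  1  2  0  1  2  0  1  2  0  1  2  0  1
The P-positions (g = 0) in 0..13 are 0, 3, 6, 9, 12.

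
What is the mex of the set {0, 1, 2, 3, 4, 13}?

The values 0, 1, 2, 3, 4 are all present; 5 is the first non-negative integer missing from the set.

5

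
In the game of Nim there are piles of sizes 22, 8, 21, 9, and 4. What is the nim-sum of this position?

Nim-sum: 22 ^ 8 ^ 21 ^ 9 ^ 4 = 6.

6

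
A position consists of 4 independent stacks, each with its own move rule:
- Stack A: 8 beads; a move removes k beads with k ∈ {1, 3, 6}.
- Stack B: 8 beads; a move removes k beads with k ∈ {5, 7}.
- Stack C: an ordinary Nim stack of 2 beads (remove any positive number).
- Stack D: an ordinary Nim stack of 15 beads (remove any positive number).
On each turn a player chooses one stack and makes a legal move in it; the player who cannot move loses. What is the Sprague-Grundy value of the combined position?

14

Build the Grundy sequence for stack A with g(k) = mex{g(k−s) : s ∈ {1, 3, 6}, s ≤ k}:
g(0) = mex{} = 0
g(1) = mex{0} = 1
g(2) = mex{1} = 0
g(3) = mex{0} = 1
g(4) = mex{1} = 0
g(5) = mex{0} = 1
g(6) = mex{0,1} = 2
g(7) = mex{0,1,2} = 3
g(8) = mex{0,1,3} = 2
So g(8) = 2.
Build the Grundy sequence for stack B with g(k) = mex{g(k−s) : s ∈ {5, 7}, s ≤ k}:
k:     0  1  2  3  4  5  6  7  8
g(k):  0  0  0  0  0  1  1  1  1
So g(8) = 1.
Stack C is a plain Nim stack of size 2, so its Grundy value is 2.
Stack D is a plain Nim stack of size 15, so its Grundy value is 15.
By the Sprague-Grundy theorem, the Grundy value of a sum of independent games is the XOR of the component values.
Combined value = 2 ⊕ 1 ⊕ 2 ⊕ 15 = 14.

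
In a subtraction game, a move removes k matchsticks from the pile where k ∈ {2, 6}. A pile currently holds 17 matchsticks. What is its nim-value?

Build the Grundy sequence with g(k) = mex{g(k−s) : s ∈ {2, 6}, s ≤ k}:
k:     0  1  2  3  4  5  6  7  8  9 10 11 12 13 14 15 16 17
g(k):  0  0  1  1  0  0  1  1  0  0  1  1  0  0  1  1  0  0
So g(17) = 0.

0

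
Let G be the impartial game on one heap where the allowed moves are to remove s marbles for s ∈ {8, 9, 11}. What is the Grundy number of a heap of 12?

Grundy values for subtraction set {8, 9, 11}:
g(0) = mex{} = 0
g(1) = mex{} = 0
g(2) = mex{} = 0
g(3) = mex{} = 0
g(4) = mex{} = 0
g(5) = mex{} = 0
g(6) = mex{} = 0
g(7) = mex{} = 0
g(8) = mex{0} = 1
g(9) = mex{0} = 1
g(10) = mex{0} = 1
g(11) = mex{0} = 1
g(12) = mex{0} = 1
So g(12) = 1.

1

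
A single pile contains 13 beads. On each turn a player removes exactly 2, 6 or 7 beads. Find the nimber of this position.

0

Compute g(0), g(1), … for moves {2, 6, 7}:
g(0) = mex{} = 0
g(1) = mex{} = 0
g(2) = mex{0} = 1
g(3) = mex{0} = 1
g(4) = mex{1} = 0
g(5) = mex{1} = 0
g(6) = mex{0} = 1
g(7) = mex{0} = 1
g(8) = mex{0,1} = 2
g(9) = mex{1} = 0
g(10) = mex{0,1,2} = 3
g(11) = mex{0} = 1
g(12) = mex{0,1,3} = 2
g(13) = mex{1} = 0
So g(13) = 0.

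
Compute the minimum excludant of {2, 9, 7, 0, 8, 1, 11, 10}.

3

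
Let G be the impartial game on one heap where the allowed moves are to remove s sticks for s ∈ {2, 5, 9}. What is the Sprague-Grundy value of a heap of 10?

Grundy values for subtraction set {2, 5, 9}:
g(0) = mex{} = 0
g(1) = mex{} = 0
g(2) = mex{0} = 1
g(3) = mex{0} = 1
g(4) = mex{1} = 0
g(5) = mex{0,1} = 2
g(6) = mex{0} = 1
g(7) = mex{1,2} = 0
g(8) = mex{1} = 0
g(9) = mex{0} = 1
g(10) = mex{0,2} = 1
So g(10) = 1.

1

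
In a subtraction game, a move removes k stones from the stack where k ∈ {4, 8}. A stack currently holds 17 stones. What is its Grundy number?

1

Compute g(0), g(1), … for moves {4, 8}:
k:     0  1  2  3  4  5  6  7  8  9 10 11 12 13 14 15 16 17
g(k):  0  0  0  0  1  1  1  1  2  2  2  2  0  0  0  0  1  1
So g(17) = 1.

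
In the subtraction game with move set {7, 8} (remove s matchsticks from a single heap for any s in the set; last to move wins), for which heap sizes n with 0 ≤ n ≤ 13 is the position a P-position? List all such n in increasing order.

0, 1, 2, 3, 4, 5, 6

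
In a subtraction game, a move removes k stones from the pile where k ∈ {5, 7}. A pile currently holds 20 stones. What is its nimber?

1

Grundy values for subtraction set {5, 7}:
k:     0  1  2  3  4  5  6  7  8  9 10 11 12 13 14 15 16 17 18 19 20
g(k):  0  0  0  0  0  1  1  1  1  1  2  2  0  0  0  0  0  1  1  1  1
So g(20) = 1.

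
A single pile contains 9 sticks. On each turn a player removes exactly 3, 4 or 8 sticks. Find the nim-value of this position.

3

Build the Grundy sequence with g(k) = mex{g(k−s) : s ∈ {3, 4, 8}, s ≤ k}:
g(0) = mex{} = 0
g(1) = mex{} = 0
g(2) = mex{} = 0
g(3) = mex{0} = 1
g(4) = mex{0} = 1
g(5) = mex{0} = 1
g(6) = mex{0,1} = 2
g(7) = mex{1} = 0
g(8) = mex{0,1} = 2
g(9) = mex{0,1,2} = 3
So g(9) = 3.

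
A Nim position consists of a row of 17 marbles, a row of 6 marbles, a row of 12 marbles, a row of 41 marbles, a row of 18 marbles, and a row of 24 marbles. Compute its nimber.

56

Write each in binary and XOR column by column:
  010001  (17)
  000110  (6)
  001100  (12)
  101001  (41)
  010010  (18)
  011000  (24)
  ------
  111000  (56)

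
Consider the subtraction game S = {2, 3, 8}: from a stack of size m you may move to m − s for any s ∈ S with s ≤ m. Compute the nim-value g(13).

Build the Grundy sequence with g(k) = mex{g(k−s) : s ∈ {2, 3, 8}, s ≤ k}:
k:     0  1  2  3  4  5  6  7  8  9 10 11 12 13
g(k):  0  0  1  1  2  0  0  1  1  2  0  0  1  1
So g(13) = 1.

1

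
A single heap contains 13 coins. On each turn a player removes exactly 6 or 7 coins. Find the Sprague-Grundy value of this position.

0

Build the Grundy sequence with g(k) = mex{g(k−s) : s ∈ {6, 7}, s ≤ k}:
g(0) = mex{} = 0
g(1) = mex{} = 0
g(2) = mex{} = 0
g(3) = mex{} = 0
g(4) = mex{} = 0
g(5) = mex{} = 0
g(6) = mex{0} = 1
g(7) = mex{0} = 1
g(8) = mex{0} = 1
g(9) = mex{0} = 1
g(10) = mex{0} = 1
g(11) = mex{0} = 1
g(12) = mex{0,1} = 2
g(13) = mex{1} = 0
So g(13) = 0.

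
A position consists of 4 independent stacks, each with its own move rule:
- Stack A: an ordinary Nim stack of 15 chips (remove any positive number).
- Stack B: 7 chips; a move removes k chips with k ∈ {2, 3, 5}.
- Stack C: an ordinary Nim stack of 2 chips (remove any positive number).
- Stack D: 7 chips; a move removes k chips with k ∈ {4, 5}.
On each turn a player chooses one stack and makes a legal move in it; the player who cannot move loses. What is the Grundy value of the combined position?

12

Stack A is a plain Nim stack of size 15, so its Grundy value is 15.
Grundy values for stack B (subtraction set {2, 3, 5}):
g(0) = mex{} = 0
g(1) = mex{} = 0
g(2) = mex{0} = 1
g(3) = mex{0} = 1
g(4) = mex{0,1} = 2
g(5) = mex{0,1} = 2
g(6) = mex{0,1,2} = 3
g(7) = mex{1,2} = 0
So g(7) = 0.
Stack C is a plain Nim stack of size 2, so its Grundy value is 2.
For stack D, compute g(0), g(1), … with moves {4, 5}:
k:     0  1  2  3  4  5  6  7
g(k):  0  0  0  0  1  1  1  1
So g(7) = 1.
The value of a disjunctive sum is the nim-sum of the parts.
Combined value = 15 XOR 0 XOR 2 XOR 1 = 12.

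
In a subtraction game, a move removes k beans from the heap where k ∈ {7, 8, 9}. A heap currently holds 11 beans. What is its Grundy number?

1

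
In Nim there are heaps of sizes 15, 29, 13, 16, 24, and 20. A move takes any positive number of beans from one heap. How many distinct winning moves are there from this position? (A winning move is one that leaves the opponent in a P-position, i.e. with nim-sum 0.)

1

In binary:
  01111  (15)
  11101  (29)
  01101  (13)
  10000  (16)
  11000  (24)
  10100  (20)
  -----
  00011  (3)
The overall nim-sum is X = 3. A heap of size p has a winning move iff p XOR X < p (reduce it to p XOR X).
  15: 15 XOR 3 = 12 < 15 — winning move (to 12).
  29: 29 XOR 3 = 30 ≥ 29 — no move.
  13: 13 XOR 3 = 14 ≥ 13 — no move.
  16: 16 XOR 3 = 19 ≥ 16 — no move.
  24: 24 XOR 3 = 27 ≥ 24 — no move.
  20: 20 XOR 3 = 23 ≥ 20 — no move.
That gives 1 winning move.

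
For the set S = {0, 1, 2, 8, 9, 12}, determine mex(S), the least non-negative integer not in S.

The values 0, 1, 2 are all present; 3 is the first non-negative integer missing from the set.

3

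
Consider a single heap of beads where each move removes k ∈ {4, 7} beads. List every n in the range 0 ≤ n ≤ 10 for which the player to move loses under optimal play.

0, 1, 2, 3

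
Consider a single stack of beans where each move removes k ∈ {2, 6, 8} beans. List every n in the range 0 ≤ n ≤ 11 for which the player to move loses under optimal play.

0, 1, 4, 5

Build the Grundy sequence with g(k) = mex{g(k−s) : s ∈ {2, 6, 8}, s ≤ k}:
k:     0  1  2  3  4  5  6  7  8  9 10 11
g(k):  0  0  1  1  0  0  1  1  2  2  3  3
The P-positions (g = 0) in 0..11 are 0, 1, 4, 5.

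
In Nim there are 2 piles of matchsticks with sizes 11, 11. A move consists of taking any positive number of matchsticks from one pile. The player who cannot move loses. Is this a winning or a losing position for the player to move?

Compute the nim-sum pairwise:
11 XOR 11 = 0
The nim-sum is 0, so this is a P-position: the player to move is in a losing position under optimal play.

Losing position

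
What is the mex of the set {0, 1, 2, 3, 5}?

4

The values 0, 1, 2, 3 are all present; 4 is the first non-negative integer missing from the set.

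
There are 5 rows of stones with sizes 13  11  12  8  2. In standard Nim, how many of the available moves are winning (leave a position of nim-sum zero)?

0

Nim-sum: 13 ⊕ 11 ⊕ 12 ⊕ 8 ⊕ 2 = 0.
The nim-sum is already 0, so every move leaves a nonzero nim-sum — there are no winning moves.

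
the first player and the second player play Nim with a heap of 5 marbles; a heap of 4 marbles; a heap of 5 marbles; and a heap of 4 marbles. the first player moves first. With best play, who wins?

Compute the nim-sum pairwise:
5 ⊕ 4 = 1
1 ⊕ 5 = 4
4 ⊕ 4 = 0
The nim-sum is 0, so this is a P-position: the player to move is in a losing position under optimal play; the first player is about to move from it and so loses — the second player wins.

the second player wins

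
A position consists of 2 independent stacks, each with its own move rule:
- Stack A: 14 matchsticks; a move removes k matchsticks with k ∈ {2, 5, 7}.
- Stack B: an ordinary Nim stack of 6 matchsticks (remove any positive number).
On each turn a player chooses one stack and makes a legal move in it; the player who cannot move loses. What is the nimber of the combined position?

6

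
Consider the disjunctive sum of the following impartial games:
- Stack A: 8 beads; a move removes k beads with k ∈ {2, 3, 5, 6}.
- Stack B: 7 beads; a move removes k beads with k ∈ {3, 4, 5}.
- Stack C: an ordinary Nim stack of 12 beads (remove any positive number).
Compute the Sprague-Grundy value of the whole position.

14

For stack A, compute g(0), g(1), … with moves {2, 3, 5, 6}:
k:     0  1  2  3  4  5  6  7  8
g(k):  0  0  1  1  2  2  3  3  0
So g(8) = 0.
Build the Grundy sequence for stack B with g(k) = mex{g(k−s) : s ∈ {3, 4, 5}, s ≤ k}:
g(0) = mex{} = 0
g(1) = mex{} = 0
g(2) = mex{} = 0
g(3) = mex{0} = 1
g(4) = mex{0} = 1
g(5) = mex{0} = 1
g(6) = mex{0,1} = 2
g(7) = mex{0,1} = 2
So g(7) = 2.
Stack C is a plain Nim stack of size 12, so its Grundy value is 12.
By the Sprague-Grundy theorem, the Grundy value of a sum of independent games is the XOR of the component values.
Combined value = 0 XOR 2 XOR 12 = 14.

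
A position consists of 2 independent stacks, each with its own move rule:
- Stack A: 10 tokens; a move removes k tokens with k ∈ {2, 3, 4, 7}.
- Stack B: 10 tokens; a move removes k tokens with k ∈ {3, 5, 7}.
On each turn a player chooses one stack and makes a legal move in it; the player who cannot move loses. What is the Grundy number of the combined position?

2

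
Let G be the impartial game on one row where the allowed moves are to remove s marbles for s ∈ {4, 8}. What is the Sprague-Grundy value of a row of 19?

1

Compute g(0), g(1), … for moves {4, 8}:
k:     0  1  2  3  4  5  6  7  8  9 10 11 12 13 14 15 16 17 18 19
g(k):  0  0  0  0  1  1  1  1  2  2  2  2  0  0  0  0  1  1  1  1
So g(19) = 1.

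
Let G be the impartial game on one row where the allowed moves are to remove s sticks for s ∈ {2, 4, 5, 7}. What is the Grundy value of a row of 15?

3

Build the Grundy sequence with g(k) = mex{g(k−s) : s ∈ {2, 4, 5, 7}, s ≤ k}:
k:     0  1  2  3  4  5  6  7  8  9 10 11 12 13 14 15
g(k):  0  0  1  1  2  2  3  3  4  0  0  1  1  2  2  3
So g(15) = 3.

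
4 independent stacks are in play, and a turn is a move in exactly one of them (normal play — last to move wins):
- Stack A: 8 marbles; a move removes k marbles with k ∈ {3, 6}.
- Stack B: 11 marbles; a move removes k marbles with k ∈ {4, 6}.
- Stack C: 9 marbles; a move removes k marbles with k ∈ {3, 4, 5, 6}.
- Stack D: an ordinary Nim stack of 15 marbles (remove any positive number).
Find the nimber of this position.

13

Grundy values for stack A (subtraction set {3, 6}):
k:     0  1  2  3  4  5  6  7  8
g(k):  0  0  0  1  1  1  2  2  2
So g(8) = 2.
For stack B, compute g(0), g(1), … with moves {4, 6}:
g(0) = mex{} = 0
g(1) = mex{} = 0
g(2) = mex{} = 0
g(3) = mex{} = 0
g(4) = mex{0} = 1
g(5) = mex{0} = 1
g(6) = mex{0} = 1
g(7) = mex{0} = 1
g(8) = mex{0,1} = 2
g(9) = mex{0,1} = 2
g(10) = mex{1} = 0
g(11) = mex{1} = 0
So g(11) = 0.
Build the Grundy sequence for stack C with g(k) = mex{g(k−s) : s ∈ {3, 4, 5, 6}, s ≤ k}:
g(0) = mex{} = 0
g(1) = mex{} = 0
g(2) = mex{} = 0
g(3) = mex{0} = 1
g(4) = mex{0} = 1
g(5) = mex{0} = 1
g(6) = mex{0,1} = 2
g(7) = mex{0,1} = 2
g(8) = mex{0,1} = 2
g(9) = mex{1,2} = 0
So g(9) = 0.
Stack D is a plain Nim stack of size 15, so its Grundy value is 15.
The value of a disjunctive sum is the nim-sum of the parts.
Combined value = 2 XOR 0 XOR 0 XOR 15 = 13.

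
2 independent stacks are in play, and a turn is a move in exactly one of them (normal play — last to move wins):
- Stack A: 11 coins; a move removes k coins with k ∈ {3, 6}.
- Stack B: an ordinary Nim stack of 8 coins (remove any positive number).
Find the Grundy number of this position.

Grundy values for stack A (subtraction set {3, 6}):
k:     0  1  2  3  4  5  6  7  8  9 10 11
g(k):  0  0  0  1  1  1  2  2  2  0  0  0
So g(11) = 0.
Stack B is a plain Nim stack of size 8, so its Grundy value is 8.
The value of a disjunctive sum is the nim-sum of the parts.
Combined value = 0 ⊕ 8 = 8.

8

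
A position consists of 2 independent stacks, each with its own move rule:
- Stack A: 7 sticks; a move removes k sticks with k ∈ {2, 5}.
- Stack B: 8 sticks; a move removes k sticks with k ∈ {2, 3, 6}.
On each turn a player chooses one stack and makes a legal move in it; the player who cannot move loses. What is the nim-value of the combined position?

2

For stack A, compute g(0), g(1), … with moves {2, 5}:
g(0) = mex{} = 0
g(1) = mex{} = 0
g(2) = mex{0} = 1
g(3) = mex{0} = 1
g(4) = mex{1} = 0
g(5) = mex{0,1} = 2
g(6) = mex{0} = 1
g(7) = mex{1,2} = 0
So g(7) = 0.
Grundy values for stack B (subtraction set {2, 3, 6}):
g(0) = mex{} = 0
g(1) = mex{} = 0
g(2) = mex{0} = 1
g(3) = mex{0} = 1
g(4) = mex{0,1} = 2
g(5) = mex{1} = 0
g(6) = mex{0,1,2} = 3
g(7) = mex{0,2} = 1
g(8) = mex{0,1,3} = 2
So g(8) = 2.
By the Sprague-Grundy theorem, the Grundy value of a sum of independent games is the XOR of the component values.
Combined value = 0 XOR 2 = 2.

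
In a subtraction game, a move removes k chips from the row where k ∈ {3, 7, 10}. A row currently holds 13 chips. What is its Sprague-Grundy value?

2

Grundy values for subtraction set {3, 7, 10}:
k:     0  1  2  3  4  5  6  7  8  9 10 11 12 13
g(k):  0  0  0  1  1  1  0  2  2  1  3  3  2  2
So g(13) = 2.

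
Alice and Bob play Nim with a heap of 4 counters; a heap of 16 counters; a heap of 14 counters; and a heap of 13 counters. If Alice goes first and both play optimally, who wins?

Compute the nim-sum pairwise:
4 ⊕ 16 = 20
20 ⊕ 14 = 26
26 ⊕ 13 = 23
The nim-sum is 23 ≠ 0, so this is an N-position: the player to move can win; Alice has a winning move.

Alice wins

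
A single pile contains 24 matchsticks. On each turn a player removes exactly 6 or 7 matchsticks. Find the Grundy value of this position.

Build the Grundy sequence with g(k) = mex{g(k−s) : s ∈ {6, 7}, s ≤ k}:
k:     0  1  2  3  4  5  6  7  8  9 10 11 12 13 14 15 16 17 18 19 20 21 22 23 24
g(k):  0  0  0  0  0  0  1  1  1  1  1  1  2  0  0  0  0  0  0  1  1  1  1  1  1
So g(24) = 1.

1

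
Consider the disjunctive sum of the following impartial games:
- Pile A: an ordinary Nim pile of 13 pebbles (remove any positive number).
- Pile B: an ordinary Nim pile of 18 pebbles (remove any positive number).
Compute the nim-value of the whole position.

Pile A is a plain Nim pile of size 13, so its Grundy value is 13.
Pile B is a plain Nim pile of size 18, so its Grundy value is 18.
By the Sprague-Grundy theorem, the Grundy value of a sum of independent games is the XOR of the component values.
Combined value = 13 ⊕ 18 = 31.

31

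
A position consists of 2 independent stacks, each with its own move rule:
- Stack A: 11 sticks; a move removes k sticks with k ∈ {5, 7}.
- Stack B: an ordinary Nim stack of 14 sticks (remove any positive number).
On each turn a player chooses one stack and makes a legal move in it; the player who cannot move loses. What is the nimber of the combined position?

12

Build the Grundy sequence for stack A with g(k) = mex{g(k−s) : s ∈ {5, 7}, s ≤ k}:
k:     0  1  2  3  4  5  6  7  8  9 10 11
g(k):  0  0  0  0  0  1  1  1  1  1  2  2
So g(11) = 2.
Stack B is a plain Nim stack of size 14, so its Grundy value is 14.
The value of a disjunctive sum is the nim-sum of the parts.
Combined value = 2 XOR 14 = 12.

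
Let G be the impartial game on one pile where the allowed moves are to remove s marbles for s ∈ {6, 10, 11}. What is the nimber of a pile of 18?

0

Grundy values for subtraction set {6, 10, 11}:
k:     0  1  2  3  4  5  6  7  8  9 10 11 12 13 14 15 16 17 18
g(k):  0  0  0  0  0  0  1  1  1  1  1  1  2  2  2  2  2  0  0
So g(18) = 0.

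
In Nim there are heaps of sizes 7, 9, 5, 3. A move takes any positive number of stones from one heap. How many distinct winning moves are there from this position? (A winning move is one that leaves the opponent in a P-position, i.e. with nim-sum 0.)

Nim-sum: 7 ⊕ 9 ⊕ 5 ⊕ 3 = 8.
The overall nim-sum is X = 8. A heap of size p has a winning move iff p XOR X < p (reduce it to p XOR X).
  7: 7 XOR 8 = 15 ≥ 7 — no move.
  9: 9 XOR 8 = 1 < 9 — winning move (to 1).
  5: 5 XOR 8 = 13 ≥ 5 — no move.
  3: 3 XOR 8 = 11 ≥ 3 — no move.
That gives 1 winning move.

1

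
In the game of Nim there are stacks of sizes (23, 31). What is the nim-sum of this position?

8

Compute the nim-sum pairwise:
23 ^ 31 = 8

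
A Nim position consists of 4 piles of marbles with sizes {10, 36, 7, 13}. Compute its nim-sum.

Compute the nim-sum pairwise:
10 ^ 36 = 46
46 ^ 7 = 41
41 ^ 13 = 36

36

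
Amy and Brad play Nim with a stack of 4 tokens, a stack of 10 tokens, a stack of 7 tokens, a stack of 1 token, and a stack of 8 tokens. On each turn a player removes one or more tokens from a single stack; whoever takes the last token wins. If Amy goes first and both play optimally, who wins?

Brad wins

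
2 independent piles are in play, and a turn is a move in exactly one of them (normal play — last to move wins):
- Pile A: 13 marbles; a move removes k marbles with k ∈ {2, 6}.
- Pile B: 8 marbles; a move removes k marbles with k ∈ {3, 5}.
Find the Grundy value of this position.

0

For pile A, compute g(0), g(1), … with moves {2, 6}:
g(0) = mex{} = 0
g(1) = mex{} = 0
g(2) = mex{0} = 1
g(3) = mex{0} = 1
g(4) = mex{1} = 0
g(5) = mex{1} = 0
g(6) = mex{0} = 1
g(7) = mex{0} = 1
g(8) = mex{1} = 0
g(9) = mex{1} = 0
g(10) = mex{0} = 1
g(11) = mex{0} = 1
g(12) = mex{1} = 0
g(13) = mex{1} = 0
So g(13) = 0.
Grundy values for pile B (subtraction set {3, 5}):
g(0) = mex{} = 0
g(1) = mex{} = 0
g(2) = mex{} = 0
g(3) = mex{0} = 1
g(4) = mex{0} = 1
g(5) = mex{0} = 1
g(6) = mex{0,1} = 2
g(7) = mex{0,1} = 2
g(8) = mex{1} = 0
So g(8) = 0.
By the Sprague-Grundy theorem, the Grundy value of a sum of independent games is the XOR of the component values.
Combined value = 0 XOR 0 = 0.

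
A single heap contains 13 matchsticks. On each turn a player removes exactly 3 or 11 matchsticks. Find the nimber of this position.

Grundy values for subtraction set {3, 11}:
k:     0  1  2  3  4  5  6  7  8  9 10 11 12 13
g(k):  0  0  0  1  1  1  0  0  0  1  1  1  2  2
So g(13) = 2.

2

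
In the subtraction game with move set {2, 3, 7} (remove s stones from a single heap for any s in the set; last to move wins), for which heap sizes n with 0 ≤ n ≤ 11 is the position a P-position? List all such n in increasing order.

0, 1, 5, 6, 10, 11

Grundy values for subtraction set {2, 3, 7}:
k:     0  1  2  3  4  5  6  7  8  9 10 11
g(k):  0  0  1  1  2  0  0  1  1  2  0  0
The P-positions (g = 0) in 0..11 are 0, 1, 5, 6, 10, 11.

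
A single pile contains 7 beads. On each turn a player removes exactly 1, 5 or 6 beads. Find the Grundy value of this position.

Grundy values for subtraction set {1, 5, 6}:
k:     0  1  2  3  4  5  6  7
g(k):  0  1  0  1  0  1  2  3
So g(7) = 3.

3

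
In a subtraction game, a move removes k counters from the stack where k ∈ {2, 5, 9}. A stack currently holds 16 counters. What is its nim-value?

Compute g(0), g(1), … for moves {2, 5, 9}:
k:     0  1  2  3  4  5  6  7  8  9 10 11 12 13 14 15 16
g(k):  0  0  1  1  0  2  1  0  0  1  1  0  2  1  0  0  1
So g(16) = 1.

1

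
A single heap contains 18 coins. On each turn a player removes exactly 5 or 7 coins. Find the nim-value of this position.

1

Grundy values for subtraction set {5, 7}:
k:     0  1  2  3  4  5  6  7  8  9 10 11 12 13 14 15 16 17 18
g(k):  0  0  0  0  0  1  1  1  1  1  2  2  0  0  0  0  0  1  1
So g(18) = 1.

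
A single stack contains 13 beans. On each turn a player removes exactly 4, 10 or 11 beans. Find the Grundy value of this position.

1

Grundy values for subtraction set {4, 10, 11}:
k:     0  1  2  3  4  5  6  7  8  9 10 11 12 13
g(k):  0  0  0  0  1  1  1  1  0  0  2  2  1  1
So g(13) = 1.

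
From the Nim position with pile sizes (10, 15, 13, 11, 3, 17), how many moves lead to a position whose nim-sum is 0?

Nim-sum: 10 ⊕ 15 ⊕ 13 ⊕ 11 ⊕ 3 ⊕ 17 = 17.
The overall nim-sum is X = 17. A pile of size p has a winning move iff p XOR X < p (reduce it to p XOR X).
  10: 10 XOR 17 = 27 ≥ 10 — no move.
  15: 15 XOR 17 = 30 ≥ 15 — no move.
  13: 13 XOR 17 = 28 ≥ 13 — no move.
  11: 11 XOR 17 = 26 ≥ 11 — no move.
  3: 3 XOR 17 = 18 ≥ 3 — no move.
  17: 17 XOR 17 = 0 < 17 — winning move (to 0).
That gives 1 winning move.

1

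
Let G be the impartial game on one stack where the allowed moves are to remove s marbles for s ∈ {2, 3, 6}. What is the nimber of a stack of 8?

2

Build the Grundy sequence with g(k) = mex{g(k−s) : s ∈ {2, 3, 6}, s ≤ k}:
k:     0  1  2  3  4  5  6  7  8
g(k):  0  0  1  1  2  0  3  1  2
So g(8) = 2.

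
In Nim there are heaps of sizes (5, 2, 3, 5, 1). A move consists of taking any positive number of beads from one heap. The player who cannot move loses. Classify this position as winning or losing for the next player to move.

Losing position

Compute the nim-sum pairwise:
5 ^ 2 = 7
7 ^ 3 = 4
4 ^ 5 = 1
1 ^ 1 = 0
The nim-sum is 0, so this is a P-position: the player to move is in a losing position under optimal play.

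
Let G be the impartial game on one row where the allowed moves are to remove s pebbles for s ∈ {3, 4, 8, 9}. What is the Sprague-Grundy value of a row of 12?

Build the Grundy sequence with g(k) = mex{g(k−s) : s ∈ {3, 4, 8, 9}, s ≤ k}:
g(0) = mex{} = 0
g(1) = mex{} = 0
g(2) = mex{} = 0
g(3) = mex{0} = 1
g(4) = mex{0} = 1
g(5) = mex{0} = 1
g(6) = mex{0,1} = 2
g(7) = mex{1} = 0
g(8) = mex{0,1} = 2
g(9) = mex{0,1,2} = 3
g(10) = mex{0,2} = 1
g(11) = mex{0,1,2} = 3
g(12) = mex{1,2,3} = 0
So g(12) = 0.

0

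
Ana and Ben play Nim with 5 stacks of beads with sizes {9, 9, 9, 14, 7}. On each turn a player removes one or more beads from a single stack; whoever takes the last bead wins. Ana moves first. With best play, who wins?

Ben wins

Nim-sum: 9 XOR 9 XOR 9 XOR 14 XOR 7 = 0.
The nim-sum is 0, so this is a P-position: the player to move is in a losing position under optimal play; Ana is about to move from it and so loses — Ben wins.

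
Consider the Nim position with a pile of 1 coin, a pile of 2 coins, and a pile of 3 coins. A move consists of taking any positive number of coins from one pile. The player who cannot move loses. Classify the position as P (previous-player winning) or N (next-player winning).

Nim-sum: 1 ^ 2 ^ 3 = 0.
The nim-sum is 0, so this is a P-position: the player to move is in a losing position under optimal play.

P-position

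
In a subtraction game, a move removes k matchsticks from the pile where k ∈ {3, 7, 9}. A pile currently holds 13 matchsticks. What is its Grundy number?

2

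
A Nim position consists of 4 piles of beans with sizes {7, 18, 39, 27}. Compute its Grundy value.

Bitwise XOR of the heap sizes:
  000111  (7)
  010010  (18)
  100111  (39)
  011011  (27)
  ------
  101001  (41)

41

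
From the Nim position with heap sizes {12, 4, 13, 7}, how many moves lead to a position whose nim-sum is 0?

1

Bitwise XOR of the heap sizes:
  1100  (12)
  0100  (4)
  1101  (13)
  0111  (7)
  ----
  0010  (2)
The overall nim-sum is X = 2. A heap of size p has a winning move iff p XOR X < p (reduce it to p XOR X).
  12: 12 XOR 2 = 14 ≥ 12 — no move.
  4: 4 XOR 2 = 6 ≥ 4 — no move.
  13: 13 XOR 2 = 15 ≥ 13 — no move.
  7: 7 XOR 2 = 5 < 7 — winning move (to 5).
That gives 1 winning move.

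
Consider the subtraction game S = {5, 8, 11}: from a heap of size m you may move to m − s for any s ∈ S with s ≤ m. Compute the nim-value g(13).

2

Build the Grundy sequence with g(k) = mex{g(k−s) : s ∈ {5, 8, 11}, s ≤ k}:
k:     0  1  2  3  4  5  6  7  8  9 10 11 12 13
g(k):  0  0  0  0  0  1  1  1  1  1  2  2  2  2
So g(13) = 2.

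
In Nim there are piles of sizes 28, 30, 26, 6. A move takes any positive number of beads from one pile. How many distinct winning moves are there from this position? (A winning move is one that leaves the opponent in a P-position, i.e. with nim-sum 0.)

Nim-sum: 28 XOR 30 XOR 26 XOR 6 = 30.
The overall nim-sum is X = 30. A pile of size p has a winning move iff p XOR X < p (reduce it to p XOR X).
  28: 28 XOR 30 = 2 < 28 — winning move (to 2).
  30: 30 XOR 30 = 0 < 30 — winning move (to 0).
  26: 26 XOR 30 = 4 < 26 — winning move (to 4).
  6: 6 XOR 30 = 24 ≥ 6 — no move.
That gives 3 winning moves.

3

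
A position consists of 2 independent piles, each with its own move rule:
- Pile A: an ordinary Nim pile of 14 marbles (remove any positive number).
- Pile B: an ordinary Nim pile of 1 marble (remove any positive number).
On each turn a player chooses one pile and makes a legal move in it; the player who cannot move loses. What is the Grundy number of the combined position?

15

Pile A is a plain Nim pile of size 14, so its Grundy value is 14.
Pile B is a plain Nim pile of size 1, so its Grundy value is 1.
By the Sprague-Grundy theorem, the Grundy value of a sum of independent games is the XOR of the component values.
Combined value = 14 XOR 1 = 15.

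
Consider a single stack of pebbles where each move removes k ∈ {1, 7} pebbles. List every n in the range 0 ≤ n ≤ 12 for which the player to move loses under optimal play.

0, 2, 4, 6, 8, 10, 12

Grundy values for subtraction set {1, 7}:
g(0) = mex{} = 0
g(1) = mex{0} = 1
g(2) = mex{1} = 0
g(3) = mex{0} = 1
g(4) = mex{1} = 0
g(5) = mex{0} = 1
g(6) = mex{1} = 0
g(7) = mex{0} = 1
g(8) = mex{1} = 0
g(9) = mex{0} = 1
g(10) = mex{1} = 0
g(11) = mex{0} = 1
g(12) = mex{1} = 0
The P-positions (g = 0) in 0..12 are 0, 2, 4, 6, 8, 10, 12.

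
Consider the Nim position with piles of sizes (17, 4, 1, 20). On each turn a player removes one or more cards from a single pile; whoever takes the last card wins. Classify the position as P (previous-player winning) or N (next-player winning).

Compute the nim-sum pairwise:
17 ⊕ 4 = 21
21 ⊕ 1 = 20
20 ⊕ 20 = 0
The nim-sum is 0, so this is a P-position: the player to move is in a losing position under optimal play.

P-position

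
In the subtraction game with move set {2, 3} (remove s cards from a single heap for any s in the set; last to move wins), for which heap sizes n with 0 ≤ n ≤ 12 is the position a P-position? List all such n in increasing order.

0, 1, 5, 6, 10, 11

Compute g(0), g(1), … for moves {2, 3}:
k:     0  1  2  3  4  5  6  7  8  9 10 11 12
g(k):  0  0  1  1  2  0  0  1  1  2  0  0  1
The P-positions (g = 0) in 0..12 are 0, 1, 5, 6, 10, 11.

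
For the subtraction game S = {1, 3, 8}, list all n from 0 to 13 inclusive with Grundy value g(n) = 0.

0, 2, 4, 6, 11, 13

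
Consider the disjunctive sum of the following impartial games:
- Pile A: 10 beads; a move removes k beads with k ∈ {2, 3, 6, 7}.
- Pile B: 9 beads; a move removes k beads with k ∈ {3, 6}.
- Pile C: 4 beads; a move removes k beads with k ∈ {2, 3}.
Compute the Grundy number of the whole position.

Build the Grundy sequence for pile A with g(k) = mex{g(k−s) : s ∈ {2, 3, 6, 7}, s ≤ k}:
k:     0  1  2  3  4  5  6  7  8  9 10
g(k):  0  0  1  1  2  0  3  1  2  0  0
So g(10) = 0.
For pile B, compute g(0), g(1), … with moves {3, 6}:
g(0) = mex{} = 0
g(1) = mex{} = 0
g(2) = mex{} = 0
g(3) = mex{0} = 1
g(4) = mex{0} = 1
g(5) = mex{0} = 1
g(6) = mex{0,1} = 2
g(7) = mex{0,1} = 2
g(8) = mex{0,1} = 2
g(9) = mex{1,2} = 0
So g(9) = 0.
Build the Grundy sequence for pile C with g(k) = mex{g(k−s) : s ∈ {2, 3}, s ≤ k}:
k:     0  1  2  3  4
g(k):  0  0  1  1  2
So g(4) = 2.
The value of a disjunctive sum is the nim-sum of the parts.
Combined value = 0 ⊕ 0 ⊕ 2 = 2.

2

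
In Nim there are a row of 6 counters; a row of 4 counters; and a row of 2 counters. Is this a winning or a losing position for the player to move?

In binary:
  110  (6)
  100  (4)
  010  (2)
  ---
  000  (0)
The nim-sum is 0, so this is a P-position: the player to move is in a losing position under optimal play.

Losing position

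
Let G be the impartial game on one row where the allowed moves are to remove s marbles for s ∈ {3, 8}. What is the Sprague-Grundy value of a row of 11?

0

Compute g(0), g(1), … for moves {3, 8}:
g(0) = mex{} = 0
g(1) = mex{} = 0
g(2) = mex{} = 0
g(3) = mex{0} = 1
g(4) = mex{0} = 1
g(5) = mex{0} = 1
g(6) = mex{1} = 0
g(7) = mex{1} = 0
g(8) = mex{0,1} = 2
g(9) = mex{0} = 1
g(10) = mex{0} = 1
g(11) = mex{1,2} = 0
So g(11) = 0.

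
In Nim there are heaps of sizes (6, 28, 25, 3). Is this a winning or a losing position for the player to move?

Compute the nim-sum pairwise:
6 ^ 28 = 26
26 ^ 25 = 3
3 ^ 3 = 0
The nim-sum is 0, so this is a P-position: the player to move is in a losing position under optimal play.

Losing position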